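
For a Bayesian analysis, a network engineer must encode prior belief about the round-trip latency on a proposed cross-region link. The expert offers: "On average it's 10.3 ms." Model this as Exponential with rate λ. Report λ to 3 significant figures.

λ ≈ 0.0971

Exponential mean = 1/λ, so λ = 1/10.3 = 0.0971.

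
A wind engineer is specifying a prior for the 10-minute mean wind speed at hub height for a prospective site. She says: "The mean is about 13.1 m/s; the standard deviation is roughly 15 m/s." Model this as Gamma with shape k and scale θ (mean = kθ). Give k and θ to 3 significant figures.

For Gamma(k, scale θ): mean = kθ, variance = kθ², so CV = 1/√k.
CV = SD/mean = 15/13.1 = 1.145, hence k = 1/CV² = 0.763.
Then θ = mean/k = 13.1/0.763 = 17.2.

k ≈ 0.763, θ ≈ 17.2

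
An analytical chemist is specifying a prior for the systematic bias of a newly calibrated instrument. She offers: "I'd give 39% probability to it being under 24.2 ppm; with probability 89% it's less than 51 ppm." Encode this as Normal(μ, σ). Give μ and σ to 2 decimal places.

μ = 29.17, σ = 17.80

The p-quantile of Normal(μ,σ) is μ + z_p·σ, with z_{0.39} = -0.2793 and z_{0.89} = 1.227.
Eliminate σ: μ = (z₂·x₁ − z₁·x₂)/(z₂ − z₁) = (1.227·24.2 − (-0.2793)·51)/1.506 = 29.17.
Then σ = (x₂ − x₁)/(z₂ − z₁) = (51 − 24.2)/1.506 = 17.80.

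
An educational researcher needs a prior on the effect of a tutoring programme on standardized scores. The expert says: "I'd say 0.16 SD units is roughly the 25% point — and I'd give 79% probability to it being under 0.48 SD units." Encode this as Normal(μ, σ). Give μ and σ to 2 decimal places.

μ = 0.31, σ = 0.22

For Normal(μ,σ), the p-quantile is μ + z_p·σ. Here z_{0.25} = -0.6745, z_{0.79} = 0.8064.
So 0.16 = μ − 0.6745σ and 0.48 = μ + 0.8064σ.
Subtracting: σ = (0.48 − 0.16)/(0.8064 − (-0.6745)) = 0.22.
Then μ = 0.16 − (-0.6745)·0.22 = 0.31.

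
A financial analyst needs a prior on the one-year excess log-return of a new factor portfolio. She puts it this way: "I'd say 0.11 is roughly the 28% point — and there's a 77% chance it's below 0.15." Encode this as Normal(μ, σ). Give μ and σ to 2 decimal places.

The p-quantile of Normal(μ,σ) is μ + z_p·σ, with z_{0.28} = -0.5828 and z_{0.77} = 0.7388.
Eliminate σ: μ = (z₂·x₁ − z₁·x₂)/(z₂ − z₁) = (0.7388·0.11 − (-0.5828)·0.15)/1.322 = 0.13.
Then σ = (x₂ − x₁)/(z₂ − z₁) = (0.15 − 0.11)/1.322 = 0.03.

μ = 0.13, σ = 0.03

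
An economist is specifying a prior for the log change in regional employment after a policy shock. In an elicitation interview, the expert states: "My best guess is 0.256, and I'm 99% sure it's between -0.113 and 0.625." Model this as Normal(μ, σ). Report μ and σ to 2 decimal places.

A symmetric 99% interval runs μ ± z·σ with z = 2.576.
Half-width = 0.369, so σ = 0.369/2.576 = 0.14.
μ is the stated best guess, 0.26.

μ = 0.26, σ = 0.14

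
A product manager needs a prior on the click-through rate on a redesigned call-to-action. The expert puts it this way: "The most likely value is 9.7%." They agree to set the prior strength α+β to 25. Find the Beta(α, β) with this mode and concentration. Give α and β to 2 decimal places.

For α,β > 1 the Beta mode is (α−1)/(α+β−2). With α+β = 25, the mode is (α−1)/23.
Set (α−1)/23 = 0.097 → α = 1 + 0.097·23 = 3.23.
β = 25 − α = 21.77.

α = 3.23, β = 21.77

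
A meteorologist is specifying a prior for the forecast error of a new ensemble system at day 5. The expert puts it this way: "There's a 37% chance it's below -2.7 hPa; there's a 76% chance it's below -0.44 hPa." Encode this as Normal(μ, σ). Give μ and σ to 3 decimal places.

μ = -1.978, σ = 2.177

The p-quantile of Normal(μ,σ) is μ + z_p·σ, with z_{0.37} = -0.3319 and z_{0.76} = 0.7063.
Eliminate σ: μ = (z₂·x₁ − z₁·x₂)/(z₂ − z₁) = (0.7063·-2.7 − (-0.3319)·-0.44)/1.038 = -1.978.
Then σ = (x₂ − x₁)/(z₂ − z₁) = (-0.44 − -2.7)/1.038 = 2.177.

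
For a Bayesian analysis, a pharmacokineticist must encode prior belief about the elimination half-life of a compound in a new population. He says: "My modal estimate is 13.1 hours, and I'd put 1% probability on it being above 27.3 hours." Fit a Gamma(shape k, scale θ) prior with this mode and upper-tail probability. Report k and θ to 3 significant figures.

Gamma(k,θ) with k>1 has mode (k−1)θ, so θ = 13.1/(k−1).
Need P(X < 27.3) = 0.99 with θ tied to k this way. Start at k = 2, θ = 13.1: P(X<27.3) ≈ 0.616.
Too low — raise k to concentrate. Iterating converges to k ≈ 10.
Then θ = 13.1/(10−1) ≈ 1.45.

k ≈ 10, θ ≈ 1.45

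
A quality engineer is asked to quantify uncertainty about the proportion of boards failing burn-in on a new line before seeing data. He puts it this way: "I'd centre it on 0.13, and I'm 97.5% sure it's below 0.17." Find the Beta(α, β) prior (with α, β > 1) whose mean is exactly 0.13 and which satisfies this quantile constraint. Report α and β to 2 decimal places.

With mean 0.13 fixed, write α = 0.13s, β = 0.87s where s = α+β.
Need P(θ < 0.17) = 0.975 under Beta(0.13s, 0.87s). Normal approximation: (q−m)/√(m(1−m)/s) ≈ z_{0.975} = 1.96, so s ≈ 0.13·0.87·(1.96)²/(0.17−0.13)² = 271.5.
At s = 271.5: P(θ<0.17) ≈ 0.968. Adjusting to match 0.975 gives s ≈ 303.53.
So α = 0.13·303.53 ≈ 39.46, β = 0.87·303.53 ≈ 264.07.

α ≈ 39.46, β ≈ 264.07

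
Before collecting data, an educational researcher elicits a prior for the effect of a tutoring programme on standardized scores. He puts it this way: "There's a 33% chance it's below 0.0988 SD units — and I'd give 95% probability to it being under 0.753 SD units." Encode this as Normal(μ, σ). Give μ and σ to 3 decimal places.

The p-quantile of Normal(μ,σ) is μ + z_p·σ, with z_{0.33} = -0.4399 and z_{0.95} = 1.645.
Eliminate σ: μ = (z₂·x₁ − z₁·x₂)/(z₂ − z₁) = (1.645·0.0988 − (-0.4399)·0.753)/2.085 = 0.237.
Then σ = (x₂ − x₁)/(z₂ − z₁) = (0.753 − 0.0988)/2.085 = 0.314.

μ = 0.237, σ = 0.314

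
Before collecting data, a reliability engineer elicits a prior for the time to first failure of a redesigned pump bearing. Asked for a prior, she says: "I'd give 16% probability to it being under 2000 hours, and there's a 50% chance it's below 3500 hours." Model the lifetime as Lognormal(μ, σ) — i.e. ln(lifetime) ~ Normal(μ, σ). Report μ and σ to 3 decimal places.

μ ≈ 8.161, σ ≈ 0.563

If T ~ Lognormal(μ,σ) then ln T ~ Normal(μ,σ), so the p-quantile of ln T is μ + z_p·σ.
ln(2000) = 7.601 and ln(3500) = 8.161; z_{0.16} = -0.9945, z_{0.5} = 0.
σ = (8.161 − 7.601)/(0 − (-0.9945)) = 0.563.
μ = 7.601 − (-0.9945)·0.563 = 8.161.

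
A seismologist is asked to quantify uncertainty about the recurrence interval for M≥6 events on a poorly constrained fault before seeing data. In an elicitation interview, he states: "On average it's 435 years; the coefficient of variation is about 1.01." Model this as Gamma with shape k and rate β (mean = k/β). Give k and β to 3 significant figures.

k ≈ 0.98, β ≈ 0.00225

For Gamma(k, rate β): mean = k/β, variance = k/β², so CV = 1/√k.
CV = 1.01, hence k = 1/CV² = 0.98.
Then β = k/mean = 0.98/435 = 0.00225.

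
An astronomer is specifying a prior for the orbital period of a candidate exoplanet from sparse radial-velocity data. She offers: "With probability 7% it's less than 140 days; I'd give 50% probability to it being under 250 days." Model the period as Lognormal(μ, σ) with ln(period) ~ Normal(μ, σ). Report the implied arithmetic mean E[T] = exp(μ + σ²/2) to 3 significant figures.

E[T] ≈ 270 days

If T ~ Lognormal(μ,σ) then ln T ~ Normal(μ,σ), so the p-quantile of ln T is μ + z_p·σ.
ln(140) = 4.942 and ln(250) = 5.521; z_{0.07} = -1.476, z_{0.5} = 0.
σ = (5.521 − 4.942)/(0 − (-1.476)) = 0.393.
μ = 4.942 − (-1.476)·0.393 = 5.521.
E[T] = exp(μ + σ²/2) = exp(5.521 + 0.0772) = 270 days.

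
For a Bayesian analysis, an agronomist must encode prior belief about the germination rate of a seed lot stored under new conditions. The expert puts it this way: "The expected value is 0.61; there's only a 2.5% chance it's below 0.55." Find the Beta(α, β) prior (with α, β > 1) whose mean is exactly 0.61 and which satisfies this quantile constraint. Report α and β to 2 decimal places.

With mean 0.61 fixed, write α = 0.61s, β = 0.39s where s = α+β.
Need P(θ < 0.55) = 0.025 under Beta(0.61s, 0.39s). Normal approximation: (q−m)/√(m(1−m)/s) ≈ z_{0.025} = -1.96, so s ≈ 0.61·0.39·(-1.96)²/(0.55−0.61)² = 253.9.
At s = 253.9: P(θ<0.55) ≈ 0.026. Adjusting to match 0.025 gives s ≈ 259.33.
So α = 0.61·259.33 ≈ 158.19, β = 0.39·259.33 ≈ 101.14.

α ≈ 158.19, β ≈ 101.14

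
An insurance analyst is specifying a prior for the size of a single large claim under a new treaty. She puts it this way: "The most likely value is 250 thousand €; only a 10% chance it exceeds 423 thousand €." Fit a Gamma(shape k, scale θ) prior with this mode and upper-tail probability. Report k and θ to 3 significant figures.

Gamma(k,θ) with k>1 has mode (k−1)θ, so θ = 250/(k−1).
Need P(X < 423) = 0.9 with θ tied to k this way. Start at k = 2, θ = 250: P(X<423) ≈ 0.504.
Too low — raise k to concentrate. Iterating converges to k ≈ 7.84.
Then θ = 250/(7.84−1) ≈ 36.5.

k ≈ 7.84, θ ≈ 36.5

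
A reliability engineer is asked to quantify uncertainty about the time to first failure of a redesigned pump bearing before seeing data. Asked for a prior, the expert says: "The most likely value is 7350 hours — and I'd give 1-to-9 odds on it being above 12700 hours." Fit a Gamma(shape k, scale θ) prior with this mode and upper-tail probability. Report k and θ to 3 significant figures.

k ≈ 7.34, θ ≈ 1160

Gamma(k,θ) with k>1 has mode (k−1)θ, so θ = 7350/(k−1).
Need P(X < 12700) = 0.9 with θ tied to k this way. Start at k = 2, θ = 7350: P(X<12700) ≈ 0.515.
Too low — raise k to concentrate. Iterating converges to k ≈ 7.34.
Then θ = 7350/(7.34−1) ≈ 1160.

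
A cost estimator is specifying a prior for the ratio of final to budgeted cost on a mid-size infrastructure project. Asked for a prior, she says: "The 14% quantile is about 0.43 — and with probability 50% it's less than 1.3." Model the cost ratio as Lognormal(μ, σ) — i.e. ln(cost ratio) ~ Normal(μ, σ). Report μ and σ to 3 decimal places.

If T ~ Lognormal(μ,σ) then ln T ~ Normal(μ,σ), so the p-quantile of ln T is μ + z_p·σ.
ln(0.43) = -0.844 and ln(1.3) = 0.2624; z_{0.14} = -1.08, z_{0.5} = 0.
σ = (0.2624 − -0.844)/(0 − (-1.08)) = 1.024.
μ = -0.844 − (-1.08)·1.024 = 0.262.

μ ≈ 0.262, σ ≈ 1.024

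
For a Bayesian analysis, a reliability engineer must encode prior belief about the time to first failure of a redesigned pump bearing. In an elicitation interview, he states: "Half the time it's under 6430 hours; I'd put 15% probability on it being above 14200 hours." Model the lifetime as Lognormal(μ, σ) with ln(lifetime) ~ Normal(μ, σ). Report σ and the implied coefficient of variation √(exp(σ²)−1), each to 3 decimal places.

σ ≈ 0.764, CV ≈ 0.891

If T ~ Lognormal(μ,σ) then ln T ~ Normal(μ,σ), so the p-quantile of ln T is μ + z_p·σ.
ln(6430) = 8.769 and ln(14200) = 9.561; z_{0.5} = 0, z_{0.85} = 1.036.
σ = (9.561 − 8.769)/(1.036 − (0)) = 0.764.
μ = 8.769 − (0)·0.764 = 8.769.
CV = √(exp(σ²)−1) = √(exp(0.5843)−1) = 0.891.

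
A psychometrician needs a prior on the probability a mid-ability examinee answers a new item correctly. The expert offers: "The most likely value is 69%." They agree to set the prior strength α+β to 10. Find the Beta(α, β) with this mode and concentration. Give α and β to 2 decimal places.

α = 6.52, β = 3.48

For α,β > 1 the Beta mode is (α−1)/(α+β−2). With α+β = 10, the mode is (α−1)/8.
Set (α−1)/8 = 0.69 → α = 1 + 0.69·8 = 6.52.
β = 10 − α = 3.48.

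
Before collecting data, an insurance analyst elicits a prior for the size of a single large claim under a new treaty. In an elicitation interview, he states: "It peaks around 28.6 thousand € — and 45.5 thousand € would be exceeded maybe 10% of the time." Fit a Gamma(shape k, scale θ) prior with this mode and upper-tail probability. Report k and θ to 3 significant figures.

Gamma(k,θ) with k>1 has mode (k−1)θ, so θ = 28.6/(k−1).
Need P(X < 45.5) = 0.9 with θ tied to k this way. Start at k = 2, θ = 28.6: P(X<45.5) ≈ 0.472.
Too low — raise k to concentrate. Iterating converges to k ≈ 9.71.
Then θ = 28.6/(9.71−1) ≈ 3.28.

k ≈ 9.71, θ ≈ 3.28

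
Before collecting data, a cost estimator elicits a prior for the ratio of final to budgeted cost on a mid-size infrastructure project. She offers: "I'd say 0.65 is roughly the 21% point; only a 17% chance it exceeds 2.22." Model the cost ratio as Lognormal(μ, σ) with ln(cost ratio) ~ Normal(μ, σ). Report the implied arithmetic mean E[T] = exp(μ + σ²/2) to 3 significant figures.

If T ~ Lognormal(μ,σ) then ln T ~ Normal(μ,σ), so the p-quantile of ln T is μ + z_p·σ.
ln(0.65) = -0.4308 and ln(2.22) = 0.7975; z_{0.21} = -0.8064, z_{0.83} = 0.9542.
σ = (0.7975 − -0.4308)/(0.9542 − (-0.8064)) = 0.698.
μ = -0.4308 − (-0.8064)·0.698 = 0.132.
E[T] = exp(μ + σ²/2) = exp(0.132 + 0.2434) = 1.46.

E[T] ≈ 1.46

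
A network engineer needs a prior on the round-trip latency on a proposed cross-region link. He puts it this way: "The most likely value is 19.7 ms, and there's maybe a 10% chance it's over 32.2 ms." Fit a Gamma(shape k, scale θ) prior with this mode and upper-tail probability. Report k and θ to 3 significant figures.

k ≈ 8.8, θ ≈ 2.52

Gamma(k,θ) with k>1 has mode (k−1)θ, so θ = 19.7/(k−1).
Need P(X < 32.2) = 0.9 with θ tied to k this way. Start at k = 2, θ = 19.7: P(X<32.2) ≈ 0.486.
Too low — raise k to concentrate. Iterating converges to k ≈ 8.8.
Then θ = 19.7/(8.8−1) ≈ 2.52.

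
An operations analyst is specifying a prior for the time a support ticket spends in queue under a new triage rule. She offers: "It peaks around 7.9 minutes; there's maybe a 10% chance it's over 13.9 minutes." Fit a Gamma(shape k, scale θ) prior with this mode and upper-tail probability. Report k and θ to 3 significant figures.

Gamma(k,θ) with k>1 has mode (k−1)θ, so θ = 7.9/(k−1).
Need P(X < 13.9) = 0.9 with θ tied to k this way. Start at k = 2, θ = 7.9: P(X<13.9) ≈ 0.525.
Too low — raise k to concentrate. Iterating converges to k ≈ 6.95.
Then θ = 7.9/(6.95−1) ≈ 1.33.

k ≈ 6.95, θ ≈ 1.33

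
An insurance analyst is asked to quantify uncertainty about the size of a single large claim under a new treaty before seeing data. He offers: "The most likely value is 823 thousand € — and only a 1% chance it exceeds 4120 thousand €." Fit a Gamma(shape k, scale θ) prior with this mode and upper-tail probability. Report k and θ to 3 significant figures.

k ≈ 2.51, θ ≈ 545

Gamma(k,θ) with k>1 has mode (k−1)θ, so θ = 823/(k−1).
Need P(X < 4120) = 0.99 with θ tied to k this way. Start at k = 2, θ = 823: P(X<4120) ≈ 0.960.
Too low — raise k to concentrate. Iterating converges to k ≈ 2.51.
Then θ = 823/(2.51−1) ≈ 545.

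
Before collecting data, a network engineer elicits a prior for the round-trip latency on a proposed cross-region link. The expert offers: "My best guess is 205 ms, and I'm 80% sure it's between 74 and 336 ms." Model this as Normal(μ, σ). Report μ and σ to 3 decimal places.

A symmetric 80% interval runs μ ± z·σ with z = 1.282.
Half-width = 131, so σ = 131/1.282 = 102.220.
μ is the stated best guess, 205.000.

μ = 205.000, σ = 102.220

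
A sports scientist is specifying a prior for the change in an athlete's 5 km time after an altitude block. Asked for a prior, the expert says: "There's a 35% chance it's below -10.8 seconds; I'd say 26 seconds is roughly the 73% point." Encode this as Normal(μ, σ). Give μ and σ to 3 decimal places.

For Normal(μ,σ), the p-quantile is μ + z_p·σ. Here z_{0.35} = -0.3853, z_{0.73} = 0.6128.
So -10.8 = μ − 0.3853σ and 26 = μ + 0.6128σ.
Subtracting: σ = (26 − -10.8)/(0.6128 − (-0.3853)) = 36.869.
Then μ = -10.8 − (-0.3853)·36.869 = 3.406.

μ = 3.406, σ = 36.869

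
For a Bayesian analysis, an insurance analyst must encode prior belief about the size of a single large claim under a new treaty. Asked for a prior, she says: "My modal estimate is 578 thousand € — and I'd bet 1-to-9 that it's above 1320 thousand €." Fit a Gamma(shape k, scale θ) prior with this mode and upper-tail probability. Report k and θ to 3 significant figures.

Gamma(k,θ) with k>1 has mode (k−1)θ, so θ = 578/(k−1).
Need P(X < 1320) = 0.9 with θ tied to k this way. Start at k = 2, θ = 578: P(X<1320) ≈ 0.665.
Too low — raise k to concentrate. Iterating converges to k ≈ 3.82.
Then θ = 578/(3.82−1) ≈ 205.

k ≈ 3.82, θ ≈ 205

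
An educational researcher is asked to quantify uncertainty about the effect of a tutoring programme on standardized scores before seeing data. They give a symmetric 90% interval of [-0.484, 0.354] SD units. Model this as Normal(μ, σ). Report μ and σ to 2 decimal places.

μ = -0.07, σ = 0.25

A symmetric 90% interval runs μ ± z·σ with z = 1.645.
Half-width = 0.419, so σ = 0.419/1.645 = 0.25.
μ is the interval midpoint, -0.07.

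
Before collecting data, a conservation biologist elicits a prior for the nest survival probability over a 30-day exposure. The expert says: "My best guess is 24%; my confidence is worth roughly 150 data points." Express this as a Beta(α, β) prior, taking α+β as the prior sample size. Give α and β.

Under the effective-sample-size interpretation, Beta(α, β) has prior mean α/(α+β) and prior sample size α+β.
So α+β = 150 and α/(α+β) = 0.24, giving α = 0.24·150 = 36 and β = 150 − 36 = 114.

α = 36, β = 114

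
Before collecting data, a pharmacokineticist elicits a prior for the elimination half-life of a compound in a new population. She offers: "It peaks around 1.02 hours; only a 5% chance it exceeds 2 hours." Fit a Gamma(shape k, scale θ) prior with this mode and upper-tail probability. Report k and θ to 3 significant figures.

Gamma(k,θ) with k>1 has mode (k−1)θ, so θ = 1.02/(k−1).
Need P(X < 2) = 0.95 with θ tied to k this way. Start at k = 2, θ = 1.02: P(X<2) ≈ 0.583.
Too low — raise k to concentrate. Iterating converges to k ≈ 7.12.
Then θ = 1.02/(7.12−1) ≈ 0.167.

k ≈ 7.12, θ ≈ 0.167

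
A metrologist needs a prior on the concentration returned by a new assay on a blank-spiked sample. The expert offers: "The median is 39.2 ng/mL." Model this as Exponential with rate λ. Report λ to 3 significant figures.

Exponential median = ln 2 / λ, so λ = ln 2 / 39.2 = 0.0177.

λ ≈ 0.0177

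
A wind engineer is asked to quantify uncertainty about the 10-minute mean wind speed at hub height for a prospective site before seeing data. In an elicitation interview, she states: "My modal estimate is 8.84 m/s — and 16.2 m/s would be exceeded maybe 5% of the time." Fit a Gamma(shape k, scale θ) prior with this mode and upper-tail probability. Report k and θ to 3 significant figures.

k ≈ 8.59, θ ≈ 1.16

Gamma(k,θ) with k>1 has mode (k−1)θ, so θ = 8.84/(k−1).
Need P(X < 16.2) = 0.95 with θ tied to k this way. Start at k = 2, θ = 8.84: P(X<16.2) ≈ 0.547.
Too low — raise k to concentrate. Iterating converges to k ≈ 8.59.
Then θ = 8.84/(8.59−1) ≈ 1.16.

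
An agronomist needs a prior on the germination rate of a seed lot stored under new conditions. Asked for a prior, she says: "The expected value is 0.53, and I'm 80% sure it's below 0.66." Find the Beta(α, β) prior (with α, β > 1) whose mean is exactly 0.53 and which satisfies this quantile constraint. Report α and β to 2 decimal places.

α ≈ 5.64, β ≈ 5.00

With mean 0.53 fixed, write α = 0.53s, β = 0.47s where s = α+β.
Need P(θ < 0.66) = 0.8 under Beta(0.53s, 0.47s). Normal approximation: (q−m)/√(m(1−m)/s) ≈ z_{0.8} = 0.842, so s ≈ 0.53·0.47·(0.842)²/(0.66−0.53)² = 10.4.
At s = 10.4: P(θ<0.66) ≈ 0.798. Adjusting to match 0.8 gives s ≈ 10.64.
So α = 0.53·10.64 ≈ 5.64, β = 0.47·10.64 ≈ 5.00.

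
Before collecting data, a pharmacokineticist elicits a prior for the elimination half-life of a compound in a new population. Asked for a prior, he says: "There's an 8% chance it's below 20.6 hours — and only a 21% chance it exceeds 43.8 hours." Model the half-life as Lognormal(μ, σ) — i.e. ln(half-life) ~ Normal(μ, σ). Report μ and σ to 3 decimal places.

If T ~ Lognormal(μ,σ) then ln T ~ Normal(μ,σ), so the p-quantile of ln T is μ + z_p·σ.
ln(20.6) = 3.025 and ln(43.8) = 3.78; z_{0.08} = -1.405, z_{0.79} = 0.8064.
σ = (3.78 − 3.025)/(0.8064 − (-1.405)) = 0.341.
μ = 3.025 − (-1.405)·0.341 = 3.505.

μ ≈ 3.505, σ ≈ 0.341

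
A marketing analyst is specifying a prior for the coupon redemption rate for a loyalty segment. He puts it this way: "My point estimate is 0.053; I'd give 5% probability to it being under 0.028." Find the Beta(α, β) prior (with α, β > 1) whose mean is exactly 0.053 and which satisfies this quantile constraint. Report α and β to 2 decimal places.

α ≈ 8.92, β ≈ 159.43

With mean 0.053 fixed, write α = 0.053s, β = 0.947s where s = α+β.
Need P(θ < 0.028) = 0.05 under Beta(0.053s, 0.947s). Normal approximation: (q−m)/√(m(1−m)/s) ≈ z_{0.05} = -1.64, so s ≈ 0.053·0.947·(-1.64)²/(0.028−0.053)² = 217.3.
At s = 217.3: P(θ<0.028) ≈ 0.029. Adjusting to match 0.05 gives s ≈ 168.35.
So α = 0.053·168.35 ≈ 8.92, β = 0.947·168.35 ≈ 159.43.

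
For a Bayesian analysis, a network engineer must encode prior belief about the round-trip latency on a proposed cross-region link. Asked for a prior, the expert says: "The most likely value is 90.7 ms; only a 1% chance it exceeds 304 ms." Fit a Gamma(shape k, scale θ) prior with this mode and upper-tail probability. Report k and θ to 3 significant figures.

k ≈ 3.99, θ ≈ 30.3

Gamma(k,θ) with k>1 has mode (k−1)θ, so θ = 90.7/(k−1).
Need P(X < 304) = 0.99 with θ tied to k this way. Start at k = 2, θ = 90.7: P(X<304) ≈ 0.848.
Too low — raise k to concentrate. Iterating converges to k ≈ 3.99.
Then θ = 90.7/(3.99−1) ≈ 30.3.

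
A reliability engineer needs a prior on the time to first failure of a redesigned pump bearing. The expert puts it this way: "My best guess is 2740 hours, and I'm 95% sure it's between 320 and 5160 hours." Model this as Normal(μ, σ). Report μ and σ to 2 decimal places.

A symmetric 95% interval runs μ ± z·σ with z = 1.96.
Half-width = 2420, so σ = 2420/1.96 = 1234.72.
μ is the stated best guess, 2740.00.

μ = 2740.00, σ = 1234.72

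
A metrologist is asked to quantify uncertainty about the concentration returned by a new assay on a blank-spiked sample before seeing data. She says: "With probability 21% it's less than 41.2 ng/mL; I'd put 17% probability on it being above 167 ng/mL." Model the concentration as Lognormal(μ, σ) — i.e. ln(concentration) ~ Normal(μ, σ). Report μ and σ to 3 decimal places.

μ ≈ 4.359, σ ≈ 0.795

If T ~ Lognormal(μ,σ) then ln T ~ Normal(μ,σ), so the p-quantile of ln T is μ + z_p·σ.
ln(41.2) = 3.718 and ln(167) = 5.118; z_{0.21} = -0.8064, z_{0.83} = 0.9542.
σ = (5.118 − 3.718)/(0.9542 − (-0.8064)) = 0.795.
μ = 3.718 − (-0.8064)·0.795 = 4.359.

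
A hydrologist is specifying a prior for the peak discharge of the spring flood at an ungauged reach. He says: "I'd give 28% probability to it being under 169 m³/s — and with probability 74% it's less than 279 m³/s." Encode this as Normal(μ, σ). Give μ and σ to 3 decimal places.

For Normal(μ,σ), the p-quantile is μ + z_p·σ. Here z_{0.28} = -0.5828, z_{0.74} = 0.6433.
So 169 = μ − 0.5828σ and 279 = μ + 0.6433σ.
Subtracting: σ = (279 − 169)/(0.6433 − (-0.5828)) = 89.709.
Then μ = 169 − (-0.5828)·89.709 = 221.286.

μ = 221.286, σ = 89.709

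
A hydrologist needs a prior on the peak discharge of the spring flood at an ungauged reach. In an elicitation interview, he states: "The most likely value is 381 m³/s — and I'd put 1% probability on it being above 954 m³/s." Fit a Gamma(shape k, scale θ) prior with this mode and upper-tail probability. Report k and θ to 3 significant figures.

Gamma(k,θ) with k>1 has mode (k−1)θ, so θ = 381/(k−1).
Need P(X < 954) = 0.99 with θ tied to k this way. Start at k = 2, θ = 381: P(X<954) ≈ 0.714.
Too low — raise k to concentrate. Iterating converges to k ≈ 6.57.
Then θ = 381/(6.57−1) ≈ 68.4.

k ≈ 6.57, θ ≈ 68.4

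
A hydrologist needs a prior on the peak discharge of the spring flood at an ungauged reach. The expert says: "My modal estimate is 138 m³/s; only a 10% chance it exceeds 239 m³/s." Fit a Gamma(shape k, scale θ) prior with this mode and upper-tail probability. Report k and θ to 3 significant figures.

k ≈ 7.29, θ ≈ 21.9

Gamma(k,θ) with k>1 has mode (k−1)θ, so θ = 138/(k−1).
Need P(X < 239) = 0.9 with θ tied to k this way. Start at k = 2, θ = 138: P(X<239) ≈ 0.517.
Too low — raise k to concentrate. Iterating converges to k ≈ 7.29.
Then θ = 138/(7.29−1) ≈ 21.9.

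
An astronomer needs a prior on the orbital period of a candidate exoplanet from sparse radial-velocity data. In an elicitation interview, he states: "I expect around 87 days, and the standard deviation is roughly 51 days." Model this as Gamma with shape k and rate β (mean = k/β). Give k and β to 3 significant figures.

For Gamma(k, rate β): mean = k/β, variance = k/β², so CV = 1/√k.
CV = SD/mean = 51/87 = 0.5862, hence k = 1/CV² = 2.91.
Then β = k/mean = 2.91/87 = 0.0334.

k ≈ 2.91, β ≈ 0.0334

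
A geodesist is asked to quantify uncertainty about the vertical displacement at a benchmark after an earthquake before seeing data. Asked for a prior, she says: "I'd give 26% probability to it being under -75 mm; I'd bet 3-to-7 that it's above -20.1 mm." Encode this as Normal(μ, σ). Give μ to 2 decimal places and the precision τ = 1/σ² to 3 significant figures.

For Normal(μ,σ), the p-quantile is μ + z_p·σ. Here z_{0.26} = -0.6433, z_{0.7} = 0.5244.
So -75 = μ − 0.6433σ and -20.1 = μ + 0.5244σ.
Subtracting: σ = (-20.1 − -75)/(0.5244 − (-0.6433)) = 47.01.
Then μ = -75 − (-0.6433)·47.01 = -44.75.
Precision τ = 1/σ² = 1/47.01² = 0.000452.

μ = -44.75, τ = 0.000452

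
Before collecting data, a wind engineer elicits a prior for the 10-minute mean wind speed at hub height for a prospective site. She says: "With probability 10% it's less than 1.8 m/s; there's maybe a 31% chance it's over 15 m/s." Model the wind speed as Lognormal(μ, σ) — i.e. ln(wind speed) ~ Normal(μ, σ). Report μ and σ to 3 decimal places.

μ ≈ 2.117, σ ≈ 1.193

If T ~ Lognormal(μ,σ) then ln T ~ Normal(μ,σ), so the p-quantile of ln T is μ + z_p·σ.
ln(1.8) = 0.5878 and ln(15) = 2.708; z_{0.1} = -1.282, z_{0.69} = 0.4959.
σ = (2.708 − 0.5878)/(0.4959 − (-1.282)) = 1.193.
μ = 0.5878 − (-1.282)·1.193 = 2.117.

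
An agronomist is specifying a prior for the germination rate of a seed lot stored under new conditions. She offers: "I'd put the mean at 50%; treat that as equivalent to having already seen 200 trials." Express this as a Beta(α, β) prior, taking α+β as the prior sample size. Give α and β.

α = 100, β = 100

Under the effective-sample-size interpretation, Beta(α, β) has prior mean α/(α+β) and prior sample size α+β.
So α+β = 200 and α/(α+β) = 0.5, giving α = 0.5·200 = 100 and β = 200 − 100 = 100.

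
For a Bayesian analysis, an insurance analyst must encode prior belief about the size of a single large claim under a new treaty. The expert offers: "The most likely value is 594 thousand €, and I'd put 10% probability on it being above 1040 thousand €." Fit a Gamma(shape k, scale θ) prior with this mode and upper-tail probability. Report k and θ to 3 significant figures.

Gamma(k,θ) with k>1 has mode (k−1)θ, so θ = 594/(k−1).
Need P(X < 1040) = 0.9 with θ tied to k this way. Start at k = 2, θ = 594: P(X<1040) ≈ 0.522.
Too low — raise k to concentrate. Iterating converges to k ≈ 7.05.
Then θ = 594/(7.05−1) ≈ 98.1.

k ≈ 7.05, θ ≈ 98.1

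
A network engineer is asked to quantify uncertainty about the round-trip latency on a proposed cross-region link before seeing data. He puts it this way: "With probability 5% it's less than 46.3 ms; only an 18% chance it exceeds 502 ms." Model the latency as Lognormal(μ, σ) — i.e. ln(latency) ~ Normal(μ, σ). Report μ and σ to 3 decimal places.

μ ≈ 5.366, σ ≈ 0.931

If T ~ Lognormal(μ,σ) then ln T ~ Normal(μ,σ), so the p-quantile of ln T is μ + z_p·σ.
ln(46.3) = 3.835 and ln(502) = 6.219; z_{0.05} = -1.645, z_{0.82} = 0.9154.
σ = (6.219 − 3.835)/(0.9154 − (-1.645)) = 0.931.
μ = 3.835 − (-1.645)·0.931 = 5.366.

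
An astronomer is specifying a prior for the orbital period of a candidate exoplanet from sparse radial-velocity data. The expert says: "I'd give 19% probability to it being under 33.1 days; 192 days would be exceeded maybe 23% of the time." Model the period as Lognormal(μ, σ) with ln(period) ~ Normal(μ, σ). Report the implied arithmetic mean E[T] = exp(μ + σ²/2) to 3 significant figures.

If T ~ Lognormal(μ,σ) then ln T ~ Normal(μ,σ), so the p-quantile of ln T is μ + z_p·σ.
ln(33.1) = 3.5 and ln(192) = 5.257; z_{0.19} = -0.8779, z_{0.77} = 0.7388.
σ = (5.257 − 3.5)/(0.7388 − (-0.8779)) = 1.087.
μ = 3.5 − (-0.8779)·1.087 = 4.454.
E[T] = exp(μ + σ²/2) = exp(4.454 + 0.5912) = 155 days.

E[T] ≈ 155 days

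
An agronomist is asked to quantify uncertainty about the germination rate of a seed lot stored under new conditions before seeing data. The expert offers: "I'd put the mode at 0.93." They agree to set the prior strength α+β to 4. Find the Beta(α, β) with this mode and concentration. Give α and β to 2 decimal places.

For α,β > 1 the Beta mode is (α−1)/(α+β−2). With α+β = 4, the mode is (α−1)/2.
Set (α−1)/2 = 0.93 → α = 1 + 0.93·2 = 2.86.
β = 4 − α = 1.14.

α = 2.86, β = 1.14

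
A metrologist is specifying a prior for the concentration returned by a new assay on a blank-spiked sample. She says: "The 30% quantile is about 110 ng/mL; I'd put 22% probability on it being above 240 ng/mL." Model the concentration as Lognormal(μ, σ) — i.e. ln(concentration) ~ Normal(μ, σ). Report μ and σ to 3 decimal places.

If T ~ Lognormal(μ,σ) then ln T ~ Normal(μ,σ), so the p-quantile of ln T is μ + z_p·σ.
ln(110) = 4.7 and ln(240) = 5.481; z_{0.3} = -0.5244, z_{0.78} = 0.7722.
σ = (5.481 − 4.7)/(0.7722 − (-0.5244)) = 0.602.
μ = 4.7 − (-0.5244)·0.602 = 5.016.

μ ≈ 5.016, σ ≈ 0.602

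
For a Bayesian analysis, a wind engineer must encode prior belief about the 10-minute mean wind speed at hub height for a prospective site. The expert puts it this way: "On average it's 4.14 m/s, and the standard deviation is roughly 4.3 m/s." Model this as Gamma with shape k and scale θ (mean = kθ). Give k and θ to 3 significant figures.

k ≈ 0.927, θ ≈ 4.47

For Gamma(k, scale θ): mean = kθ, variance = kθ², so CV = 1/√k.
CV = SD/mean = 4.3/4.14 = 1.039, hence k = 1/CV² = 0.927.
Then θ = mean/k = 4.14/0.927 = 4.47.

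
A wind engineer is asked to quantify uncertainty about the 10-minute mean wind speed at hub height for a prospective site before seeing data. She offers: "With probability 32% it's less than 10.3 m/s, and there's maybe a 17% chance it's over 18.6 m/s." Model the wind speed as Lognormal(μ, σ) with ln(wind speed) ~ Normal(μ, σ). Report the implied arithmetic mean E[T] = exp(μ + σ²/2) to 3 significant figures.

If T ~ Lognormal(μ,σ) then ln T ~ Normal(μ,σ), so the p-quantile of ln T is μ + z_p·σ.
ln(10.3) = 2.332 and ln(18.6) = 2.923; z_{0.32} = -0.4677, z_{0.83} = 0.9542.
σ = (2.923 − 2.332)/(0.9542 − (-0.4677)) = 0.416.
μ = 2.332 − (-0.4677)·0.416 = 2.527.
E[T] = exp(μ + σ²/2) = exp(2.527 + 0.0864) = 13.6 m/s.

E[T] ≈ 13.6 m/s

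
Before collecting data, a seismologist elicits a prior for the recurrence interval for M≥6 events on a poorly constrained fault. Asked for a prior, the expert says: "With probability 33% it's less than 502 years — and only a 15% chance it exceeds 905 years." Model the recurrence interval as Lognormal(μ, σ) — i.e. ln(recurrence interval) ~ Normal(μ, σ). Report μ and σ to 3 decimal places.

μ ≈ 6.394, σ ≈ 0.399

If T ~ Lognormal(μ,σ) then ln T ~ Normal(μ,σ), so the p-quantile of ln T is μ + z_p·σ.
ln(502) = 6.219 and ln(905) = 6.808; z_{0.33} = -0.4399, z_{0.85} = 1.036.
σ = (6.808 − 6.219)/(1.036 − (-0.4399)) = 0.399.
μ = 6.219 − (-0.4399)·0.399 = 6.394.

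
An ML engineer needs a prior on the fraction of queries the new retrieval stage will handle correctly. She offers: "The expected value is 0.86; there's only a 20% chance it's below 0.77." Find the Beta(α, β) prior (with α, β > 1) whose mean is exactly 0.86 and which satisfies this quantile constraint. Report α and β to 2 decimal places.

α ≈ 6.24, β ≈ 1.02

With mean 0.86 fixed, write α = 0.86s, β = 0.14s where s = α+β.
Need P(θ < 0.77) = 0.2 under Beta(0.86s, 0.14s). Normal approximation: (q−m)/√(m(1−m)/s) ≈ z_{0.2} = -0.842, so s ≈ 0.86·0.14·(-0.842)²/(0.77−0.86)² = 10.5.
At s = 10.5: P(θ<0.77) ≈ 0.177. Adjusting to match 0.2 gives s ≈ 7.25.
So α = 0.86·7.25 ≈ 6.24, β = 0.14·7.25 ≈ 1.02.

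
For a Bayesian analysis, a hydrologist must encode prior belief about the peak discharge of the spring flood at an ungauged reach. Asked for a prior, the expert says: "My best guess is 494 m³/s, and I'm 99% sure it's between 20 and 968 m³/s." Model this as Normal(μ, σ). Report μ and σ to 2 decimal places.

A symmetric 99% interval runs μ ± z·σ with z = 2.576.
Half-width = 474, so σ = 474/2.576 = 184.02.
μ is the stated best guess, 494.00.

μ = 494.00, σ = 184.02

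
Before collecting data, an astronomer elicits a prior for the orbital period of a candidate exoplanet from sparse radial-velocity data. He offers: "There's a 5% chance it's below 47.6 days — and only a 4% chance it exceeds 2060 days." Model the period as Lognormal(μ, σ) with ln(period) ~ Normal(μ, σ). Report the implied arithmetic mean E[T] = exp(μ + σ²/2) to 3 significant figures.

E[T] ≈ 546 days

If T ~ Lognormal(μ,σ) then ln T ~ Normal(μ,σ), so the p-quantile of ln T is μ + z_p·σ.
ln(47.6) = 3.863 and ln(2060) = 7.63; z_{0.05} = -1.645, z_{0.96} = 1.751.
σ = (7.63 − 3.863)/(1.751 − (-1.645)) = 1.110.
μ = 3.863 − (-1.645)·1.110 = 5.688.
E[T] = exp(μ + σ²/2) = exp(5.688 + 0.6156) = 546 days.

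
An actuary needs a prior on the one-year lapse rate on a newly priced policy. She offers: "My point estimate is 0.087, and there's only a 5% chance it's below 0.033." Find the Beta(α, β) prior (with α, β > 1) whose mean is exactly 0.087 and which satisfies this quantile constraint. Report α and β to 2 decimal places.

With mean 0.087 fixed, write α = 0.087s, β = 0.913s where s = α+β.
Need P(θ < 0.033) = 0.05 under Beta(0.087s, 0.913s). Normal approximation: (q−m)/√(m(1−m)/s) ≈ z_{0.05} = -1.64, so s ≈ 0.087·0.913·(-1.64)²/(0.033−0.087)² = 73.7.
At s = 73.7: P(θ<0.033) ≈ 0.021. Adjusting to match 0.05 gives s ≈ 50.75.
So α = 0.087·50.75 ≈ 4.42, β = 0.913·50.75 ≈ 46.33.

α ≈ 4.42, β ≈ 46.33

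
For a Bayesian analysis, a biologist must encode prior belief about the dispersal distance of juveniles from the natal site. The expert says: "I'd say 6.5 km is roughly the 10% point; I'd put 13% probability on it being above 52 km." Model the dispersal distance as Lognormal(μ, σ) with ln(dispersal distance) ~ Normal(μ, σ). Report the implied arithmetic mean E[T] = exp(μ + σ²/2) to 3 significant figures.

If T ~ Lognormal(μ,σ) then ln T ~ Normal(μ,σ), so the p-quantile of ln T is μ + z_p·σ.
ln(6.5) = 1.872 and ln(52) = 3.951; z_{0.1} = -1.282, z_{0.87} = 1.126.
σ = (3.951 − 1.872)/(1.126 − (-1.282)) = 0.864.
μ = 1.872 − (-1.282)·0.864 = 2.979.
E[T] = exp(μ + σ²/2) = exp(2.979 + 0.3729) = 28.5 km.

E[T] ≈ 28.5 km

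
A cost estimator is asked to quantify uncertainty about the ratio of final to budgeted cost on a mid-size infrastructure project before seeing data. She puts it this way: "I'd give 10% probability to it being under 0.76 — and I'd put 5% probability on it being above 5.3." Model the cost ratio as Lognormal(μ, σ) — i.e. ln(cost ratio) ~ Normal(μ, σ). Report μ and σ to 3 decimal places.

If T ~ Lognormal(μ,σ) then ln T ~ Normal(μ,σ), so the p-quantile of ln T is μ + z_p·σ.
ln(0.76) = -0.2744 and ln(5.3) = 1.668; z_{0.1} = -1.282, z_{0.95} = 1.645.
σ = (1.668 − -0.2744)/(1.645 − (-1.282)) = 0.664.
μ = -0.2744 − (-1.282)·0.664 = 0.576.

μ ≈ 0.576, σ ≈ 0.664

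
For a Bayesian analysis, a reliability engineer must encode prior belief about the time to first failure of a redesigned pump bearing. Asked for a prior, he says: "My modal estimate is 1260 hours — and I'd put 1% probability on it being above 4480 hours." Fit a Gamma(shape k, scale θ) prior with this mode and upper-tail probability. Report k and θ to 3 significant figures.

k ≈ 3.68, θ ≈ 470

Gamma(k,θ) with k>1 has mode (k−1)θ, so θ = 1260/(k−1).
Need P(X < 4480) = 0.99 with θ tied to k this way. Start at k = 2, θ = 1260: P(X<4480) ≈ 0.870.
Too low — raise k to concentrate. Iterating converges to k ≈ 3.68.
Then θ = 1260/(3.68−1) ≈ 470.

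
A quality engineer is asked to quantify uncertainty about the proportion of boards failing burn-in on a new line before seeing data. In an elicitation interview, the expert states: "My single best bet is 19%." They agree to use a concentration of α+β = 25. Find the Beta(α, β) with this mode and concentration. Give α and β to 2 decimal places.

α = 5.37, β = 19.63

For α,β > 1 the Beta mode is (α−1)/(α+β−2). With α+β = 25, the mode is (α−1)/23.
Set (α−1)/23 = 0.19 → α = 1 + 0.19·23 = 5.37.
β = 25 − α = 19.63.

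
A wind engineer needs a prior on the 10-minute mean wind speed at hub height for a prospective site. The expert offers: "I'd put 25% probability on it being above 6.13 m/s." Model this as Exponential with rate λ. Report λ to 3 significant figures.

P(T > 6.13) = e^(−λ·6.13) = 0.25, so λ = −ln(0.25)/6.13 = 0.226.

λ ≈ 0.226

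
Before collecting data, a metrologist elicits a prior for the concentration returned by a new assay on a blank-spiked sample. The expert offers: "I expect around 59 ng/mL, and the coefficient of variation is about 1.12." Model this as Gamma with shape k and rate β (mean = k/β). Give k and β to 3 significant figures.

k ≈ 0.797, β ≈ 0.0135

For Gamma(k, rate β): mean = k/β, variance = k/β², so CV = 1/√k.
CV = 1.12, hence k = 1/CV² = 0.797.
Then β = k/mean = 0.797/59 = 0.0135.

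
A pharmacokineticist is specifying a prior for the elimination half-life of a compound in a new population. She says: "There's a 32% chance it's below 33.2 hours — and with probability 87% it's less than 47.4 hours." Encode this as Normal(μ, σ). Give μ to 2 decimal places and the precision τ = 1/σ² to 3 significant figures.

μ = 37.37, τ = 0.0126

For Normal(μ,σ), the p-quantile is μ + z_p·σ. Here z_{0.32} = -0.4677, z_{0.87} = 1.126.
So 33.2 = μ − 0.4677σ and 47.4 = μ + 1.126σ.
Subtracting: σ = (47.4 − 33.2)/(1.126 − (-0.4677)) = 8.91.
Then μ = 33.2 − (-0.4677)·8.91 = 37.37.
Precision τ = 1/σ² = 1/8.908² = 0.0126.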